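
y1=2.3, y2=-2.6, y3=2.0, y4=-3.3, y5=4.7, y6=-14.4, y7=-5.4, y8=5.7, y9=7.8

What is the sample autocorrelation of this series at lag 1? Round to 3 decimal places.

Mean ȳ = (2.3 − 2.6 + 2.0 − 3.3 + 4.7 − 14.4 − 5.4 + 5.7 + 7.8)/9 = -0.3556
Numerator Σ_{t=1}^{8}(y_t−ȳ)(y_{t+1}−ȳ) = -14.3853
Denominator Σ(y_t−ȳ)² = 377.7422
r_1 = -14.3853 / 377.7422 = -0.038

-0.038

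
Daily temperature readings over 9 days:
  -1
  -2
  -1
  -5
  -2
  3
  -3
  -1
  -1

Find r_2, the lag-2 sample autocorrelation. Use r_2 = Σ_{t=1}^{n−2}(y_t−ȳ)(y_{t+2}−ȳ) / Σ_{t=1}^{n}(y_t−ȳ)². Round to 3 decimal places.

-0.324

Mean ȳ = (-1 − 2 − 1 − 5 − 2 + 3 − 3 − 1 − 1)/9 = -1.4444
Σ(y_t−ȳ)(y_{t+2}−ȳ) = (0.1975) + (1.9753) + (-0.2469) + (-15.8025) + (0.8642) + (1.9753) + (-0.6914) = -11.7284
Denominator Σ(y_t−ȳ)² = 36.2222
r_2 = -11.7284 / 36.2222 = -0.324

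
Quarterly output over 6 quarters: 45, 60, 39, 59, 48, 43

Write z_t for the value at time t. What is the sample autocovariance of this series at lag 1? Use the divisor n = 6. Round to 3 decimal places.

-43.000

Mean z̄ = (45 + 60 + 39 + 59 + 48 + 43)/6 = 49.0000
Σ_{t=1}^{5}(z_t−z̄)(z_{t+1}−z̄) = -258.0000
γ_1 = -258.0000 / 6 = -43.000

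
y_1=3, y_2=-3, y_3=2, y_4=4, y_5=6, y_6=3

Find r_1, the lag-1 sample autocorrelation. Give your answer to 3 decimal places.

0.137

Mean ȳ = (3 − 3 + 2 + 4 + 6 + 3)/6 = 2.5000
Deviations from mean: 0.5000, -5.5000, -0.5000, 1.5000, 3.5000, 0.5000
Numerator Σ_{t=1}^{5}(y_t−ȳ)(y_{t+1}−ȳ) = 6.2500
Denominator Σ(y_t−ȳ)² = 45.5000
r_1 = 6.2500 / 45.5000 = 0.137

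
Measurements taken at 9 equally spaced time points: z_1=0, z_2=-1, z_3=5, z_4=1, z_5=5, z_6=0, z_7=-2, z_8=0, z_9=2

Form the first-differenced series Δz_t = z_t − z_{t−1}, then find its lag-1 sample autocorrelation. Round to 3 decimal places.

First differences Δz: -1, 6, -4, 4, -5, -2, 2, 2
Mean of differences = 0.2500
Numerator Σ(Δz_t−Δz̄)(Δz_{t+1}−Δz̄) = -56.3125
Denominator Σ(Δz_t−Δz̄)² = 105.5000
r_1(Δz) = -56.3125 / 105.5000 = -0.534

-0.534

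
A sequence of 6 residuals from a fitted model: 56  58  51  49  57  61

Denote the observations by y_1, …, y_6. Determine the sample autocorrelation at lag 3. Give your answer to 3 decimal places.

-0.240

Mean ȳ = (56 + 58 + 51 + 49 + 57 + 61)/6 = 55.3333
Σ(y_t−ȳ)(y_{t+3}−ȳ) = (-4.2222) + (4.4444) + (-24.5556) = -24.3333
Denominator Σ(y_t−ȳ)² = 101.3333
r_3 = -24.3333 / 101.3333 = -0.240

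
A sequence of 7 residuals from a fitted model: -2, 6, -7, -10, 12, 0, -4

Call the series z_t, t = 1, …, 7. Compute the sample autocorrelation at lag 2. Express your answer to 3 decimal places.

Mean z̄ = (-2 + 6 − 7 − 10 + 12 + 0 − 4)/7 = -0.7143
Deviations from mean: -1.2857, 6.7143, -6.2857, -9.2857, 12.7143, 0.7143, -3.2857
Numerator Σ_{t=1}^{5}(z_t−z̄)(z_{t+2}−z̄) = -182.5918
Denominator Σ(z_t−z̄)² = 345.4286
r_2 = -182.5918 / 345.4286 = -0.529

-0.529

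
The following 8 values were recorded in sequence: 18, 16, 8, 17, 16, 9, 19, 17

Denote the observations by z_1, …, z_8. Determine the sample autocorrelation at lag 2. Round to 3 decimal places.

Mean z̄ = (18 + 16 + 8 + 17 + 16 + 9 + 19 + 17)/8 = 15.0000
Deviations from mean: 3.0000, 1.0000, -7.0000, 2.0000, 1.0000, -6.0000, 4.0000, 2.0000
Numerator Σ_{t=1}^{6}(z_t−z̄)(z_{t+2}−z̄) = -46.0000
Denominator Σ(z_t−z̄)² = 120.0000
r_2 = -46.0000 / 120.0000 = -0.383

-0.383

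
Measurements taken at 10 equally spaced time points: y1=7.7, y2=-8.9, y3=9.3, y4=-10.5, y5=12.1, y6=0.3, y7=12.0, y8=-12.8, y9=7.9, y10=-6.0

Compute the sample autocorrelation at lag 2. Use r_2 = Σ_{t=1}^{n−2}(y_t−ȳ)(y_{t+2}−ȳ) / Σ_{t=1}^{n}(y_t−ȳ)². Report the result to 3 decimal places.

Mean ȳ = (7.7 − 8.9 + 9.3 − 10.5 + 12.1 + 0.3 + 12.0 − 12.8 + 7.9 − 6.0)/10 = 1.1100
Numerator Σ_{t=1}^{8}(y_t−ȳ)(y_{t+2}−ȳ) = 573.3918
Denominator Σ(y_t−ȳ)² = 875.6690
r_2 = 573.3918 / 875.6690 = 0.655

0.655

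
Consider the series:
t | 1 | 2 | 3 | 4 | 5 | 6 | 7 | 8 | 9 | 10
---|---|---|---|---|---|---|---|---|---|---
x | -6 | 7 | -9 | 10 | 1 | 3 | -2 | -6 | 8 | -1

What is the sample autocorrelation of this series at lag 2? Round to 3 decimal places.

Mean x̄ = (-6 + 7 − 9 + 10 + 1 + 3 − 2 − 6 + 8 − 1)/10 = 0.5000
Numerator Σ_{t=1}^{8}(x_t−x̄)(x_{t+2}−x̄) = 116.0000
Denominator Σ(x_t−x̄)² = 378.5000
r_2 = 116.0000 / 378.5000 = 0.306

0.306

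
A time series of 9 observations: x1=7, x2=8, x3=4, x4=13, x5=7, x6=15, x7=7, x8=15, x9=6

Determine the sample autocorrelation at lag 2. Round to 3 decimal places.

Mean x̄ = (7 + 8 + 4 + 13 + 7 + 15 + 7 + 15 + 6)/9 = 9.1111
Σ(x_t−x̄)(x_{t+2}−x̄) = (10.7901) + (-4.3210) + (10.7901) + (22.9012) + (4.4568) + (34.6790) + (6.5679) = 85.8642
Denominator Σ(x_t−x̄)² = 134.8889
r_2 = 85.8642 / 134.8889 = 0.637

0.637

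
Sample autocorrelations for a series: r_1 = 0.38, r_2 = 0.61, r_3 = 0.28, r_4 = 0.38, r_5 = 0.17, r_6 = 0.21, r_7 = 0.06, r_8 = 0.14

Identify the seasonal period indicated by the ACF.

The largest autocorrelation is r_2 = 0.61; the remaining lags stay at or below 0.38.
The dominant spike at lag 2 indicates a seasonal period of 2.

2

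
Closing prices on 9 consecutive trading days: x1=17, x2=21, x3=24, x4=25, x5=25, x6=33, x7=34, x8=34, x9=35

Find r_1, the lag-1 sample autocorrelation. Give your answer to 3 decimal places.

Mean x̄ = (17 + 21 + 24 + 25 + 25 + 33 + 34 + 34 + 35)/9 = 27.5556
Numerator Σ_{t=1}^{8}(x_t−x̄)(x_{t+1}−x̄) = 218.8025
Denominator Σ(x_t−x̄)² = 348.2222
r_1 = 218.8025 / 348.2222 = 0.628

0.628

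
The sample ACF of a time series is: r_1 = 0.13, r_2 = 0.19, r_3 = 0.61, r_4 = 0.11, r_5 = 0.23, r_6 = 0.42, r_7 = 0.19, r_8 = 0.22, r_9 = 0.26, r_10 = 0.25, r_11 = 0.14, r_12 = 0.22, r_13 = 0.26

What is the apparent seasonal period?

3

The largest autocorrelation is r_3 = 0.61, with a weaker echo at lag 6 (0.42); the remaining lags stay at or below 0.26.
The dominant spike at lag 3 indicates a seasonal period of 3.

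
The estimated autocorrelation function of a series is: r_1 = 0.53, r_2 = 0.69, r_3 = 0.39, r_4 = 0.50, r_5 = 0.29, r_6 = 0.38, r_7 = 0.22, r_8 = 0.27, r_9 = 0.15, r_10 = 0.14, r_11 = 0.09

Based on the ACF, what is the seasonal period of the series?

2

The largest autocorrelation is r_2 = 0.69; the remaining lags stay at or below 0.53.
The dominant spike at lag 2 indicates a seasonal period of 2.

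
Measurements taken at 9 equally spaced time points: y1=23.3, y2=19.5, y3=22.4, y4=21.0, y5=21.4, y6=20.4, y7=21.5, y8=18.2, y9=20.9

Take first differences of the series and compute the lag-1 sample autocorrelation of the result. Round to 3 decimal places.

First differences Δy: -3.8, 2.9, -1.4, 0.4, -1.0, 1.1, -3.3, 2.7
Mean of differences = -0.3000
Numerator Σ(Δy_t−Δȳ)(Δy_{t+1}−Δȳ) = -30.1600
Denominator Σ(Δy_t−Δȳ)² = 44.6400
r_1(Δy) = -30.1600 / 44.6400 = -0.676

-0.676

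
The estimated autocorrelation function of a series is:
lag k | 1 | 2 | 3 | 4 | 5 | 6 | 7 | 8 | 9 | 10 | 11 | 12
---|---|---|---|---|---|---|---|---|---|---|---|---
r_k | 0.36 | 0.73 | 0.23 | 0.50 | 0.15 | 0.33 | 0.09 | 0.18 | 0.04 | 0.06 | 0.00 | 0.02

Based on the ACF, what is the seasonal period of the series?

2

The largest autocorrelation is r_2 = 0.73, with a weaker echo at lag 4 (0.50); the remaining lags stay at or below 0.36.
The dominant spike at lag 2 indicates a seasonal period of 2.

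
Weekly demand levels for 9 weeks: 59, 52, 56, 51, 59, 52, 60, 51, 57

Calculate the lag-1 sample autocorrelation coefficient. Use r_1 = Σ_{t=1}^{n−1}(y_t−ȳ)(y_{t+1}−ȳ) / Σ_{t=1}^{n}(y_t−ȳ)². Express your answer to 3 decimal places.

-0.799

Mean ȳ = (59 + 52 + 56 + 51 + 59 + 52 + 60 + 51 + 57)/9 = 55.2222
Numerator Σ_{t=1}^{8}(y_t−ȳ)(y_{t+1}−ȳ) = -89.1605
Denominator Σ(y_t−ȳ)² = 111.5556
r_1 = -89.1605 / 111.5556 = -0.799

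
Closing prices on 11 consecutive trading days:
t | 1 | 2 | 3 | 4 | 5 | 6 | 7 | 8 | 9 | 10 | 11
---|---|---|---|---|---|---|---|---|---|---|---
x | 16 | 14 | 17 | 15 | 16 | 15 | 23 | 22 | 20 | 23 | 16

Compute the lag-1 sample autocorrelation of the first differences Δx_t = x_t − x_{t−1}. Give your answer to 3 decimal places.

-0.384

First differences Δx: -2, 3, -2, 1, -1, 8, -1, -2, 3, -7
Mean of differences = 0.0000
Numerator Σ(Δx_t−Δx̄)(Δx_{t+1}−Δx̄) = -56.0000
Denominator Σ(Δx_t−Δx̄)² = 146.0000
r_1(Δx) = -56.0000 / 146.0000 = -0.384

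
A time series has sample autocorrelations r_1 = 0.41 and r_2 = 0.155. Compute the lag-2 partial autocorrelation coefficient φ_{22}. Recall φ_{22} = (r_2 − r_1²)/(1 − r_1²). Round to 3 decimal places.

φ_{22} = (r_2 − r_1²) / (1 − r_1²)
r_1² = (0.41)² = 0.1681
Numerator = 0.155 − 0.1681 = -0.0131; denominator = 1 − 0.1681 = 0.8319
φ_{22} = -0.0131 / 0.8319 = -0.016

-0.016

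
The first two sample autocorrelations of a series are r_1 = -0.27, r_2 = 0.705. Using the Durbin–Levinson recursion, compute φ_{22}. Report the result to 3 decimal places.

φ_{22} = (r_2 − r_1²) / (1 − r_1²)
r_1² = (-0.27)² = 0.0729
Numerator = 0.705 − 0.0729 = 0.6321; denominator = 1 − 0.0729 = 0.9271
φ_{22} = 0.6321 / 0.9271 = 0.682

0.682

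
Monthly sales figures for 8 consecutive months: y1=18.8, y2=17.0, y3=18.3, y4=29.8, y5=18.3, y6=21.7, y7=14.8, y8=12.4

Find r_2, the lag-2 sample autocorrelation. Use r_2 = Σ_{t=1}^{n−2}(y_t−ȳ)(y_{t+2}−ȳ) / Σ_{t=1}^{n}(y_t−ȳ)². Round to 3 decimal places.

Mean ȳ = (18.8 + 17.0 + 18.3 + 29.8 + 18.3 + 21.7 + 14.8 + 12.4)/8 = 18.8875
Deviations from mean: -0.0875, -1.8875, -0.5875, 10.9125, -0.5875, 2.8125, -4.0875, -6.4875
Σ(y_t−ȳ)(y_{t+2}−ȳ) = (0.0514) + (-20.5973) + (0.3452) + (30.6914) + (2.4014) + (-18.2461) = -5.3541
Denominator Σ(y_t−ȳ)² = 190.0488
r_2 = -5.3541 / 190.0488 = -0.028

-0.028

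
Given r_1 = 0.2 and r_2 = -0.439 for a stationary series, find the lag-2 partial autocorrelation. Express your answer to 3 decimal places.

-0.499

φ_{22} = (r_2 − r_1²) / (1 − r_1²)
r_1² = (0.2)² = 0.04
Numerator = -0.439 − 0.0400 = -0.4790; denominator = 1 − 0.0400 = 0.9600
φ_{22} = -0.4790 / 0.9600 = -0.499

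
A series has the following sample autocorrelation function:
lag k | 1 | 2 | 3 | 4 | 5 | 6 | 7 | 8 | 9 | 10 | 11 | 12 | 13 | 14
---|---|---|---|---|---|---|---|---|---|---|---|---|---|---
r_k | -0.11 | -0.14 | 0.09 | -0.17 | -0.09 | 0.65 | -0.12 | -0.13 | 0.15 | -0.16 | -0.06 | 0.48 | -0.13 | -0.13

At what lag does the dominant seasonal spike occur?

The largest autocorrelation is r_6 = 0.65, with a weaker echo at lag 12 (0.48); the remaining lags stay at or below 0.15.
The dominant spike at lag 6 indicates a seasonal period of 6.

6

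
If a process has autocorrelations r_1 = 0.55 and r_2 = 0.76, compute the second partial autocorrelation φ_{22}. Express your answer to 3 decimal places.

0.656

φ_{22} = (r_2 − r_1²) / (1 − r_1²)
r_1² = (0.55)² = 0.3025
Numerator = 0.76 − 0.3025 = 0.4575; denominator = 1 − 0.3025 = 0.6975
φ_{22} = 0.4575 / 0.6975 = 0.656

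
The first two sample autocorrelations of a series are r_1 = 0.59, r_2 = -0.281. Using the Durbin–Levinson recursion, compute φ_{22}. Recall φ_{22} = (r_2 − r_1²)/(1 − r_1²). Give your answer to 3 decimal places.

-0.965

φ_{22} = (r_2 − r_1²) / (1 − r_1²)
r_1² = (0.59)² = 0.3481
Numerator = -0.281 − 0.3481 = -0.6291; denominator = 1 − 0.3481 = 0.6519
φ_{22} = -0.6291 / 0.6519 = -0.965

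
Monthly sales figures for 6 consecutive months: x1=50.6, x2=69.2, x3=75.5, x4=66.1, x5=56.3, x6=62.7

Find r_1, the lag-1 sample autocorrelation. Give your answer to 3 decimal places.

Mean x̄ = (50.6 + 69.2 + 75.5 + 66.1 + 56.3 + 62.7)/6 = 63.4000
Deviations from mean: -12.8000, 5.8000, 12.1000, 2.7000, -7.1000, -0.7000
Σ(x_t−x̄)(x_{t+1}−x̄) = (-74.2400) + (70.1800) + (32.6700) + (-19.1700) + (4.9700) = 14.4100
Denominator Σ(x_t−x̄)² = 402.0800
r_1 = 14.4100 / 402.0800 = 0.036

0.036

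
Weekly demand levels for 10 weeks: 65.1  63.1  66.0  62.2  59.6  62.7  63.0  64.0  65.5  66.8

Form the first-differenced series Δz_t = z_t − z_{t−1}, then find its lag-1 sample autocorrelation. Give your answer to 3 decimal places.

-0.226

First differences Δz: -2.0, 2.9, -3.8, -2.6, 3.1, 0.3, 1.0, 1.5, 1.3
Mean of differences = 0.1889
Numerator Σ(Δz_t−Δz̄)(Δz_{t+1}−Δz̄) = -10.8090
Denominator Σ(Δz_t−Δz̄)² = 47.9289
r_1(Δz) = -10.8090 / 47.9289 = -0.226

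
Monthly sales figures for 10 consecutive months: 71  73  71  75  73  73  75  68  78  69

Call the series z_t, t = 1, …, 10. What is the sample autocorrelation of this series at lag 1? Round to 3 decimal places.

-0.726

Mean z̄ = (71 + 73 + 71 + 75 + 73 + 73 + 75 + 68 + 78 + 69)/10 = 72.6000
Numerator Σ_{t=1}^{9}(z_t−z̄)(z_{t+1}−z̄) = -58.3600
Denominator Σ(z_t−z̄)² = 80.4000
r_1 = -58.3600 / 80.4000 = -0.726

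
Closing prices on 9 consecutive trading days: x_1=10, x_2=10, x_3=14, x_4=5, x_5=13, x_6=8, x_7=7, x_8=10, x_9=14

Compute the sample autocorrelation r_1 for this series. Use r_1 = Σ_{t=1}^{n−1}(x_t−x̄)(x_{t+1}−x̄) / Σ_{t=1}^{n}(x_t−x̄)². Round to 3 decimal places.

Mean x̄ = (10 + 10 + 14 + 5 + 13 + 8 + 7 + 10 + 14)/9 = 10.1111
Numerator Σ_{t=1}^{8}(x_t−x̄)(x_{t+1}−x̄) = -34.6790
Denominator Σ(x_t−x̄)² = 78.8889
r_1 = -34.6790 / 78.8889 = -0.440

-0.440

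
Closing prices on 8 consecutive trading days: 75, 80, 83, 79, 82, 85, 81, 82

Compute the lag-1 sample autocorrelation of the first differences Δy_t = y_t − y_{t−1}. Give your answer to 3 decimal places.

First differences Δy: 5, 3, -4, 3, 3, -4, 1
Mean of differences = 1.0000
Numerator Σ(Δy_t−Δȳ)(Δy_{t+1}−Δȳ) = -18.0000
Denominator Σ(Δy_t−Δȳ)² = 78.0000
r_1(Δy) = -18.0000 / 78.0000 = -0.231

-0.231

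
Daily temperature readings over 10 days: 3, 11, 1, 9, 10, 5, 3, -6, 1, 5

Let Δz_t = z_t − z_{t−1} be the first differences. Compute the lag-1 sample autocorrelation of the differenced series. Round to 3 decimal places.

First differences Δz: 8, -10, 8, 1, -5, -2, -9, 7, 4
Mean of differences = 0.2222
Numerator Σ(Δz_t−Δz̄)(Δz_{t+1}−Δz̄) = -161.8272
Denominator Σ(Δz_t−Δz̄)² = 403.5556
r_1(Δz) = -161.8272 / 403.5556 = -0.401

-0.401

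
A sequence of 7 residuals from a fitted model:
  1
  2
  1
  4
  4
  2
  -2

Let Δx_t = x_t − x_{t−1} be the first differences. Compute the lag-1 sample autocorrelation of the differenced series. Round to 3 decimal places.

0.127

First differences Δx: 1, -1, 3, 0, -2, -4
Mean of differences = -0.5000
Numerator Σ(Δx_t−Δx̄)(Δx_{t+1}−Δx̄) = 3.7500
Denominator Σ(Δx_t−Δx̄)² = 29.5000
r_1(Δx) = 3.7500 / 29.5000 = 0.127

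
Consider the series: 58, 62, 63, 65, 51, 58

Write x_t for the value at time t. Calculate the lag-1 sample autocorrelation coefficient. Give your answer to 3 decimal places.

-0.078

Mean x̄ = (58 + 62 + 63 + 65 + 51 + 58)/6 = 59.5000
Numerator Σ_{t=1}^{5}(x_t−x̄)(x_{t+1}−x̄) = -9.7500
Denominator Σ(x_t−x̄)² = 125.5000
r_1 = -9.7500 / 125.5000 = -0.078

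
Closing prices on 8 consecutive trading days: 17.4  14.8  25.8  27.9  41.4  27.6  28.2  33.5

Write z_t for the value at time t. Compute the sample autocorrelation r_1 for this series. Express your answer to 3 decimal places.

Mean z̄ = (17.4 + 14.8 + 25.8 + 27.9 + 41.4 + 27.6 + 28.2 + 33.5)/8 = 27.0750
Deviations from mean: -9.6750, -12.2750, -1.2750, 0.8250, 14.3250, 0.5250, 1.1250, 6.4250
Numerator Σ_{t=1}^{7}(z_t−z̄)(z_{t+1}−z̄) = 160.5169
Denominator Σ(z_t−z̄)² = 494.6150
r_1 = 160.5169 / 494.6150 = 0.325

0.325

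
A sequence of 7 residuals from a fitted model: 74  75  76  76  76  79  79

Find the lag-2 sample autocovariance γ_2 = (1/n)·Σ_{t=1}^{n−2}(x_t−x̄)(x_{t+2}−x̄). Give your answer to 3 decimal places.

-0.052

Mean x̄ = (74 + 75 + 76 + 76 + 76 + 79 + 79)/7 = 76.4286
Deviations: -2.4286, -1.4286, -0.4286, -0.4286, -0.4286, 2.5714, 2.5714
Σ_{t=1}^{5}(x_t−x̄)(x_{t+2}−x̄) = -0.3673
γ_2 = -0.3673 / 7 = -0.052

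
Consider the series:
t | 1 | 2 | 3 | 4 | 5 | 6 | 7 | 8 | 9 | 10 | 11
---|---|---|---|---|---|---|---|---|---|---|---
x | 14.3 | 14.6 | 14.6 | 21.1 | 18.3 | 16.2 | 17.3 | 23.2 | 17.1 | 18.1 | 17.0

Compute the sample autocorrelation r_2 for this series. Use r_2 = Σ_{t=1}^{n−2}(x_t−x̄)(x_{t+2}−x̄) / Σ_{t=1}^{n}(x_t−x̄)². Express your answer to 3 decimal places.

-0.155

Mean x̄ = (14.3 + 14.6 + 14.6 + 21.1 + 18.3 + 16.2 + 17.3 + 23.2 + 17.1 + 18.1 + 17.0)/11 = 17.4364
Numerator Σ_{t=1}^{9}(x_t−x̄)(x_{t+2}−x̄) = -11.7008
Denominator Σ(x_t−x̄)² = 75.6055
r_2 = -11.7008 / 75.6055 = -0.155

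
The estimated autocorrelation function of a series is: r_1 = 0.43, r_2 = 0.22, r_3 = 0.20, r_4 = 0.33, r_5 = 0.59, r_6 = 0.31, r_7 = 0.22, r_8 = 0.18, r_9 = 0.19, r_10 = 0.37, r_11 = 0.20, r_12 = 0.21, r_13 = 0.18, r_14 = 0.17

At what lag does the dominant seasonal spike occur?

5

The largest autocorrelation is r_5 = 0.59; the remaining lags stay at or below 0.43. The elevated value at lag 1 (0.43), dropping to 0.22 at lag 2, reflects decaying short-term dependence rather than seasonality.
The dominant spike at lag 5 indicates a seasonal period of 5.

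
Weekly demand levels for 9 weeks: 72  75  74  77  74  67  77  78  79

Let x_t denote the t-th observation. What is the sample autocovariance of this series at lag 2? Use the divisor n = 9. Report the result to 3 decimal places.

Mean x̄ = (72 + 75 + 74 + 77 + 74 + 67 + 77 + 78 + 79)/9 = 74.7778
Σ_{t=1}^{7}(x_t−x̄)(x_{t+2}−x̄) = -31.4321
γ_2 = -31.4321 / 9 = -3.492

-3.492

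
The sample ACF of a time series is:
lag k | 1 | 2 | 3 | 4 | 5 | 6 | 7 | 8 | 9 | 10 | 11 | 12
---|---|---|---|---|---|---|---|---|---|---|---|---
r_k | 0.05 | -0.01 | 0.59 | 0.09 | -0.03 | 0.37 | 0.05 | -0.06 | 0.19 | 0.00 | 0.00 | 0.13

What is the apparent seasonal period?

The largest autocorrelation is r_3 = 0.59, with weaker echoes at lags 6 (0.37) and 9 (0.19); the remaining lags stay at or below 0.13.
The dominant spike at lag 3 indicates a seasonal period of 3.

3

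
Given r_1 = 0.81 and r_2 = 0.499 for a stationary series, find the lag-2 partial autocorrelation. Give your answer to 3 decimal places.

φ_{22} = (r_2 − r_1²) / (1 − r_1²)
r_1² = (0.81)² = 0.6561
Numerator = 0.499 − 0.6561 = -0.1571; denominator = 1 − 0.6561 = 0.3439
φ_{22} = -0.1571 / 0.3439 = -0.457

-0.457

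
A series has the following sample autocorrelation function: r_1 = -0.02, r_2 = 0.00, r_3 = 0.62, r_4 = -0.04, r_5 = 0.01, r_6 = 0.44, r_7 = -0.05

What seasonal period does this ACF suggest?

3

The largest autocorrelation is r_3 = 0.62, with a weaker echo at lag 6 (0.44); the remaining lags stay at or below 0.01.
The dominant spike at lag 3 indicates a seasonal period of 3.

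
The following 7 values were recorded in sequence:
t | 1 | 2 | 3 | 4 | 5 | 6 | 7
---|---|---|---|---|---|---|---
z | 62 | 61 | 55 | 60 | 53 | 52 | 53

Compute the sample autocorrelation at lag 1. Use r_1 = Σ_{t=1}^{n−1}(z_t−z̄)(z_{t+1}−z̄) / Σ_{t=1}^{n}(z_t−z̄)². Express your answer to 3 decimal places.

0.293

Mean z̄ = (62 + 61 + 55 + 60 + 53 + 52 + 53)/7 = 56.5714
Deviations from mean: 5.4286, 4.4286, -1.5714, 3.4286, -3.5714, -4.5714, -3.5714
Σ(z_t−z̄)(z_{t+1}−z̄) = (24.0408) + (-6.9592) + (-5.3878) + (-12.2449) + (16.3265) + (16.3265) = 32.1020
Denominator Σ(z_t−z̄)² = 109.7143
r_1 = 32.1020 / 109.7143 = 0.293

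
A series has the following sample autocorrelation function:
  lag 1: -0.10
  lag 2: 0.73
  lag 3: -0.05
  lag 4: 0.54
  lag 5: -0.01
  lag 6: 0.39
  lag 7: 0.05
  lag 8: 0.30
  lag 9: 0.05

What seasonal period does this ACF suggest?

2

The largest autocorrelation is r_2 = 0.73, with weaker echoes at lags 4 (0.54), 6 (0.39) and 8 (0.30); the remaining lags stay at or below 0.05.
The dominant spike at lag 2 indicates a seasonal period of 2.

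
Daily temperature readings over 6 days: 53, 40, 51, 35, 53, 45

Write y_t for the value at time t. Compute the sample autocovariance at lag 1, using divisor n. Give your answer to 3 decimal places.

Mean ȳ = (53 + 40 + 51 + 35 + 53 + 45)/6 = 46.1667
Σ_{t=1}^{5}(y_t−ȳ)(y_{t+1}−ȳ) = -210.1944
γ_1 = -210.1944 / 6 = -35.032

-35.032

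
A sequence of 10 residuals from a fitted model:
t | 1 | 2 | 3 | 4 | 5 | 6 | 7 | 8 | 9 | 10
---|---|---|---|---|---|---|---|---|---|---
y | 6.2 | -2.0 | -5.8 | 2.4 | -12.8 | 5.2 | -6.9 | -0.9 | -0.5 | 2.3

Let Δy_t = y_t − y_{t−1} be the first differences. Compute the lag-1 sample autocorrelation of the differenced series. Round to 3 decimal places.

First differences Δy: -8.2, -3.8, 8.2, -15.2, 18.0, -12.1, 6.0, 0.4, 2.8
Mean of differences = -0.4333
Numerator Σ(Δy_t−Δȳ)(Δy_{t+1}−Δȳ) = -684.6578
Denominator Σ(Δy_t−Δȳ)² = 892.6800
r_1(Δy) = -684.6578 / 892.6800 = -0.767

-0.767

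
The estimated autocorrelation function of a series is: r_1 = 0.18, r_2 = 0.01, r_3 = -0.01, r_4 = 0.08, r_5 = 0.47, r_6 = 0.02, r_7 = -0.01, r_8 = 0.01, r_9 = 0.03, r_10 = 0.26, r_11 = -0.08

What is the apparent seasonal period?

5

The largest autocorrelation is r_5 = 0.47, with a weaker echo at lag 10 (0.26); the remaining lags stay at or below 0.18.
The dominant spike at lag 5 indicates a seasonal period of 5.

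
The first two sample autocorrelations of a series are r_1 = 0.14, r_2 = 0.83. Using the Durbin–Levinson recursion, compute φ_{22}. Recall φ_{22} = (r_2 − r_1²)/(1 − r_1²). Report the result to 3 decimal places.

φ_{22} = (r_2 − r_1²) / (1 − r_1²)
r_1² = (0.14)² = 0.0196
Numerator = 0.83 − 0.0196 = 0.8104; denominator = 1 − 0.0196 = 0.9804
φ_{22} = 0.8104 / 0.9804 = 0.827

0.827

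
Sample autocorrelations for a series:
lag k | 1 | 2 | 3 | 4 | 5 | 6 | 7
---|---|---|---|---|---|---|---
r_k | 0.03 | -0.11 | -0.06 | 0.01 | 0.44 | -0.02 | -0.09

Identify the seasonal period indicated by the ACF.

5

The largest autocorrelation is r_5 = 0.44; the remaining lags stay at or below 0.03.
The dominant spike at lag 5 indicates a seasonal period of 5.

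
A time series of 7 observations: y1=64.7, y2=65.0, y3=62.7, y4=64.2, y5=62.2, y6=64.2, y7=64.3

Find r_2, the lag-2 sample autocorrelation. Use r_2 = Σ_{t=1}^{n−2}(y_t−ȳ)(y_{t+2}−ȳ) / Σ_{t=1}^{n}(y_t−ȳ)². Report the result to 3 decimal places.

Mean ȳ = (64.7 + 65.0 + 62.7 + 64.2 + 62.2 + 64.2 + 64.3)/7 = 63.9000
Σ(y_t−ȳ)(y_{t+2}−ȳ) = (-0.9600) + (0.3300) + (2.0400) + (0.0900) + (-0.6800) = 0.8200
Denominator Σ(y_t−ȳ)² = 6.5200
r_2 = 0.8200 / 6.5200 = 0.126

0.126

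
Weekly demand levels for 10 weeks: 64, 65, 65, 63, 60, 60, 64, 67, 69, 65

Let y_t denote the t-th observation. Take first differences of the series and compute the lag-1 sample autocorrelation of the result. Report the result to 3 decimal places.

First differences Δy: 1, 0, -2, -3, 0, 4, 3, 2, -4
Mean of differences = 0.1111
Numerator Σ(Δy_t−Δȳ)(Δy_{t+1}−Δȳ) = 15.5432
Denominator Σ(Δy_t−Δȳ)² = 58.8889
r_1(Δy) = 15.5432 / 58.8889 = 0.264

0.264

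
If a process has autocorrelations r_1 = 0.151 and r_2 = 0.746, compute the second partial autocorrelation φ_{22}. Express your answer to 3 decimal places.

0.740

φ_{22} = (r_2 − r_1²) / (1 − r_1²)
r_1² = (0.151)² = 0.022801
Numerator = 0.746 − 0.0228 = 0.7232; denominator = 1 − 0.0228 = 0.9772
φ_{22} = 0.7232 / 0.9772 = 0.740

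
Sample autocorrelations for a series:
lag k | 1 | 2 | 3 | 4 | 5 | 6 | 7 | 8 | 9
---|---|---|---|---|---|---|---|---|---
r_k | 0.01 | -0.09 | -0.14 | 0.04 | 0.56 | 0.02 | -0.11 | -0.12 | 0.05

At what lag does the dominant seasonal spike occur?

5

The largest autocorrelation is r_5 = 0.56; the remaining lags stay at or below 0.05.
The dominant spike at lag 5 indicates a seasonal period of 5.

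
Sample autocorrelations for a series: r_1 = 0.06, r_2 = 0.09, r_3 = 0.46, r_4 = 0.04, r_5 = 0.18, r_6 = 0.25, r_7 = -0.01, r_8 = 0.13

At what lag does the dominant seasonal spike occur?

The largest autocorrelation is r_3 = 0.46, with a weaker echo at lag 6 (0.25); the remaining lags stay at or below 0.18.
The dominant spike at lag 3 indicates a seasonal period of 3.

3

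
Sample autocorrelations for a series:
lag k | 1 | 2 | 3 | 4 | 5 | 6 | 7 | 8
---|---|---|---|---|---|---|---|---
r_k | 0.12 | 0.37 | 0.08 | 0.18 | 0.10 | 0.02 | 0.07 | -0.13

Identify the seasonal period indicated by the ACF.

The largest autocorrelation is r_2 = 0.37, with a weaker echo at lag 4 (0.18); the remaining lags stay at or below 0.12.
The dominant spike at lag 2 indicates a seasonal period of 2.

2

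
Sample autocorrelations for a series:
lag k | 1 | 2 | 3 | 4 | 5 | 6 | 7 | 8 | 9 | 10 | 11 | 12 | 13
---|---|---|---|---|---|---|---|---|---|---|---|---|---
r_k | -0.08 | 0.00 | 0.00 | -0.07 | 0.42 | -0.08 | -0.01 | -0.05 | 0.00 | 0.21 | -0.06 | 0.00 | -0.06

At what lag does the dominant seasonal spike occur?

5

The largest autocorrelation is r_5 = 0.42, with a weaker echo at lag 10 (0.21); the remaining lags stay at or below 0.00.
The dominant spike at lag 5 indicates a seasonal period of 5.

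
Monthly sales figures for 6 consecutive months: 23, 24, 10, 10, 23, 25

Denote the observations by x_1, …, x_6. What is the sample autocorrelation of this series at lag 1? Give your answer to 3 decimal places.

Mean x̄ = (23 + 24 + 10 + 10 + 23 + 25)/6 = 19.1667
Deviations from mean: 3.8333, 4.8333, -9.1667, -9.1667, 3.8333, 5.8333
Σ(x_t−x̄)(x_{t+1}−x̄) = (18.5278) + (-44.3056) + (84.0278) + (-35.1389) + (22.3611) = 45.4722
Denominator Σ(x_t−x̄)² = 254.8333
r_1 = 45.4722 / 254.8333 = 0.178

0.178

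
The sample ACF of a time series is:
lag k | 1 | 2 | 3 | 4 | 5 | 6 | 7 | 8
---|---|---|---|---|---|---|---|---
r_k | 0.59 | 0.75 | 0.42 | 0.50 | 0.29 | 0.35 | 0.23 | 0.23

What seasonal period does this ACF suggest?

The largest autocorrelation is r_2 = 0.75; the remaining lags stay at or below 0.59.
The dominant spike at lag 2 indicates a seasonal period of 2.

2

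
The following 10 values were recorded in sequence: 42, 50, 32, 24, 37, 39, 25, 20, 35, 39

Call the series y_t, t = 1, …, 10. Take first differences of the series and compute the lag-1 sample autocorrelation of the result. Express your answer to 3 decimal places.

First differences Δy: 8, -18, -8, 13, 2, -14, -5, 15, 4
Mean of differences = -0.3333
Numerator Σ(Δy_t−Δȳ)(Δy_{t+1}−Δȳ) = -56.1111
Denominator Σ(Δy_t−Δȳ)² = 1086.0000
r_1(Δy) = -56.1111 / 1086.0000 = -0.052

-0.052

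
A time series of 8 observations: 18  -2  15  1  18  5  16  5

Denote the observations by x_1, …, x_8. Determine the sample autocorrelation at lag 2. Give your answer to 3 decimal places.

Mean x̄ = (18 − 2 + 15 + 1 + 18 + 5 + 16 + 5)/8 = 9.5000
Deviations from mean: 8.5000, -11.5000, 5.5000, -8.5000, 8.5000, -4.5000, 6.5000, -4.5000
Σ(x_t−x̄)(x_{t+2}−x̄) = (46.7500) + (97.7500) + (46.7500) + (38.2500) + (55.2500) + (20.2500) = 305.0000
Denominator Σ(x_t−x̄)² = 462.0000
r_2 = 305.0000 / 462.0000 = 0.660

0.660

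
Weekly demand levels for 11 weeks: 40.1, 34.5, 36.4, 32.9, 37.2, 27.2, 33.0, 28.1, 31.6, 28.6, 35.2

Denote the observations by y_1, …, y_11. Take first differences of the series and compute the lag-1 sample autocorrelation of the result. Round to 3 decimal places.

-0.743

First differences Δy: -5.6, 1.9, -3.5, 4.3, -10.0, 5.8, -4.9, 3.5, -3.0, 6.6
Mean of differences = -0.4900
Numerator Σ(Δy_t−Δȳ)(Δy_{t+1}−Δȳ) = -212.3411
Denominator Σ(Δy_t−Δȳ)² = 285.7690
r_1(Δy) = -212.3411 / 285.7690 = -0.743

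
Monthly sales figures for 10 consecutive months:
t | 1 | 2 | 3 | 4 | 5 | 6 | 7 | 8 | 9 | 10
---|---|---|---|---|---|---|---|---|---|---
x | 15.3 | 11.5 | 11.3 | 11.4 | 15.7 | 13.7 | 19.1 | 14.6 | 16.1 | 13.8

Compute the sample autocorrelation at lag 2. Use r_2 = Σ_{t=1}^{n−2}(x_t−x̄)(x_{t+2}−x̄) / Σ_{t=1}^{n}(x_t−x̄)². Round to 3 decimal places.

0.321

Mean x̄ = (15.3 + 11.5 + 11.3 + 11.4 + 15.7 + 13.7 + 19.1 + 14.6 + 16.1 + 13.8)/10 = 14.2500
Numerator Σ_{t=1}^{8}(x_t−x̄)(x_{t+2}−x̄) = 17.6850
Denominator Σ(x_t−x̄)² = 55.1650
r_2 = 17.6850 / 55.1650 = 0.321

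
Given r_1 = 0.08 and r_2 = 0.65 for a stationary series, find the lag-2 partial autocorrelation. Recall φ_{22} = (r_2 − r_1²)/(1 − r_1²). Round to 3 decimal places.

φ_{22} = (r_2 − r_1²) / (1 − r_1²)
r_1² = (0.08)² = 0.0064
Numerator = 0.65 − 0.0064 = 0.6436; denominator = 1 − 0.0064 = 0.9936
φ_{22} = 0.6436 / 0.9936 = 0.648

0.648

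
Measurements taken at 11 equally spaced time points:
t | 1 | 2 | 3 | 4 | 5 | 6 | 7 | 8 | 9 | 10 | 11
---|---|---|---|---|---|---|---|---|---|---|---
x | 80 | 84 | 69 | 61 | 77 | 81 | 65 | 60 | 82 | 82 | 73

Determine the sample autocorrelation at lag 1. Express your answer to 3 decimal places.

Mean x̄ = (80 + 84 + 69 + 61 + 77 + 81 + 65 + 60 + 82 + 82 + 73)/11 = 74.0000
Numerator Σ_{t=1}^{10}(x_t−x̄)(x_{t+1}−x̄) = 64.0000
Denominator Σ(x_t−x̄)² = 794.0000
r_1 = 64.0000 / 794.0000 = 0.081

0.081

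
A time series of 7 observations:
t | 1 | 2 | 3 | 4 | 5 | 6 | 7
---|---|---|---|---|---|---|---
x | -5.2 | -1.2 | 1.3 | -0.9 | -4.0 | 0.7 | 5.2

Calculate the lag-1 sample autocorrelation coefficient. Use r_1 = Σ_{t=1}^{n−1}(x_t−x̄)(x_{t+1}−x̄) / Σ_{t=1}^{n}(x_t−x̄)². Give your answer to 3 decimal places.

Mean x̄ = (-5.2 − 1.2 + 1.3 − 0.9 − 4.0 + 0.7 + 5.2)/7 = -0.5857
Σ(x_t−x̄)(x_{t+1}−x̄) = (2.8345) + (-1.1584) + (-0.5927) + (1.0731) + (-4.3898) + (7.4388) = 5.2055
Denominator Σ(x_t−x̄)² = 72.1086
r_1 = 5.2055 / 72.1086 = 0.072

0.072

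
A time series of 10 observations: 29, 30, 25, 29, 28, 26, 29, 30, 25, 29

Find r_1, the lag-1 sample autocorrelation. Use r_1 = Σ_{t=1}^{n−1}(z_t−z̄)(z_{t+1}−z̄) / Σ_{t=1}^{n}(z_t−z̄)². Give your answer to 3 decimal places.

-0.471

Mean z̄ = (29 + 30 + 25 + 29 + 28 + 26 + 29 + 30 + 25 + 29)/10 = 28.0000
Numerator Σ_{t=1}^{9}(z_t−z̄)(z_{t+1}−z̄) = -16.0000
Denominator Σ(z_t−z̄)² = 34.0000
r_1 = -16.0000 / 34.0000 = -0.471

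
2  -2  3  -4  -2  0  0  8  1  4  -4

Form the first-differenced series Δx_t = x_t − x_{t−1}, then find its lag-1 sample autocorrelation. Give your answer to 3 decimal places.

First differences Δx: -4, 5, -7, 2, 2, 0, 8, -7, 3, -8
Mean of differences = -0.6000
Numerator Σ(Δx_t−Δx̄)(Δx_{t+1}−Δx̄) = -162.7600
Denominator Σ(Δx_t−Δx̄)² = 280.4000
r_1(Δx) = -162.7600 / 280.4000 = -0.580

-0.580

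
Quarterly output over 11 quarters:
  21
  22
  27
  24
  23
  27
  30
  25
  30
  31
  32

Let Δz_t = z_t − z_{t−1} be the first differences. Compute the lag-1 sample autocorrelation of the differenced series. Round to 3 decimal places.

-0.437

First differences Δz: 1, 5, -3, -1, 4, 3, -5, 5, 1, 1
Mean of differences = 1.1000
Numerator Σ(Δz_t−Δz̄)(Δz_{t+1}−Δz̄) = -44.1100
Denominator Σ(Δz_t−Δz̄)² = 100.9000
r_1(Δz) = -44.1100 / 100.9000 = -0.437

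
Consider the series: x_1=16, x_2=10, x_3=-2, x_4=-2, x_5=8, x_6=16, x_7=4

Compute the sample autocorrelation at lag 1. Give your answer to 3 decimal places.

0.160

Mean x̄ = (16 + 10 − 2 − 2 + 8 + 16 + 4)/7 = 7.1429
Σ(x_t−x̄)(x_{t+1}−x̄) = (25.3061) + (-26.1224) + (83.5918) + (-7.8367) + (7.5918) + (-27.8367) = 54.6939
Denominator Σ(x_t−x̄)² = 342.8571
r_1 = 54.6939 / 342.8571 = 0.160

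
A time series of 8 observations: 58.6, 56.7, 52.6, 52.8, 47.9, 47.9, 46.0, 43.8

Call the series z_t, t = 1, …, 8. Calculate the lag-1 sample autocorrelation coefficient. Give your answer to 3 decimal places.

0.576

Mean z̄ = (58.6 + 56.7 + 52.6 + 52.8 + 47.9 + 47.9 + 46.0 + 43.8)/8 = 50.7875
Deviations from mean: 7.8125, 5.9125, 1.8125, 2.0125, -2.8875, -2.8875, -4.7875, -6.9875
Σ(z_t−z̄)(z_{t+1}−z̄) = (46.1914) + (10.7164) + (3.6477) + (-5.8111) + (8.3377) + (13.8239) + (33.4527) = 110.3586
Denominator Σ(z_t−z̄)² = 191.7488
r_1 = 110.3586 / 191.7488 = 0.576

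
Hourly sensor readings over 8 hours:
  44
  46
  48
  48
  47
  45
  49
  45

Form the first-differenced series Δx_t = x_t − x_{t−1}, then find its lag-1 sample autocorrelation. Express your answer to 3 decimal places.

First differences Δx: 2, 2, 0, -1, -2, 4, -4
Mean of differences = 0.1429
Numerator Σ(Δx_t−Δx̄)(Δx_{t+1}−Δx̄) = -18.4490
Denominator Σ(Δx_t−Δx̄)² = 44.8571
r_1(Δx) = -18.4490 / 44.8571 = -0.411

-0.411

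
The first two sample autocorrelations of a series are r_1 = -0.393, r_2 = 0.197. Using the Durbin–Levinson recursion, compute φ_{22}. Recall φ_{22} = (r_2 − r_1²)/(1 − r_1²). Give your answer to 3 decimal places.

φ_{22} = (r_2 − r_1²) / (1 − r_1²)
r_1² = (-0.393)² = 0.154449
Numerator = 0.197 − 0.1544 = 0.0426; denominator = 1 − 0.1544 = 0.8456
φ_{22} = 0.0426 / 0.8456 = 0.050

0.050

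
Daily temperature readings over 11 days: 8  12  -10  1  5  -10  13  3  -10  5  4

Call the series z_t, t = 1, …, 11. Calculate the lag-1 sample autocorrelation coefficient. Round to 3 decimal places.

Mean z̄ = (8 + 12 − 10 + 1 + 5 − 10 + 13 + 3 − 10 + 5 + 4)/11 = 1.9091
Numerator Σ_{t=1}^{10}(z_t−z̄)(z_{t+1}−z̄) = -250.8264
Denominator Σ(z_t−z̄)² = 712.9091
r_1 = -250.8264 / 712.9091 = -0.352

-0.352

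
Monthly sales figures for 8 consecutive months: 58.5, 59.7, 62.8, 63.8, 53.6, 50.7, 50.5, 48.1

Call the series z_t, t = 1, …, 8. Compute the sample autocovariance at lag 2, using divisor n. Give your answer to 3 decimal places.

Mean z̄ = (58.5 + 59.7 + 62.8 + 63.8 + 53.6 + 50.7 + 50.5 + 48.1)/8 = 55.9625
Σ_{t=1}^{6}(z_t−z̄)(z_{t+2}−z̄) = 43.5259
γ_2 = 43.5259 / 8 = 5.441

5.441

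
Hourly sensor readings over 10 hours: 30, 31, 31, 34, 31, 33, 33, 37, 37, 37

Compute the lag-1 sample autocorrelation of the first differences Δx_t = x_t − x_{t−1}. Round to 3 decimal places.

-0.604

First differences Δx: 1, 0, 3, -3, 2, 0, 4, 0, 0
Mean of differences = 0.7778
Numerator Σ(Δx_t−Δx̄)(Δx_{t+1}−Δx̄) = -20.2716
Denominator Σ(Δx_t−Δx̄)² = 33.5556
r_1(Δx) = -20.2716 / 33.5556 = -0.604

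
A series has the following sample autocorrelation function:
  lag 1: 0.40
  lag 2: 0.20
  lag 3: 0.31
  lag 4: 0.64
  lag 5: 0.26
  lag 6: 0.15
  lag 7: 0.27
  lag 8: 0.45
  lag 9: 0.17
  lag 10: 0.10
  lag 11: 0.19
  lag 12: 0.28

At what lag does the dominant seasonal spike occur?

4

The largest autocorrelation is r_4 = 0.64, with a weaker echo at lag 8 (0.45); the remaining lags stay at or below 0.40. The elevated value at lag 1 (0.40), dropping to 0.20 at lag 2, reflects decaying short-term dependence rather than seasonality.
The dominant spike at lag 4 indicates a seasonal period of 4.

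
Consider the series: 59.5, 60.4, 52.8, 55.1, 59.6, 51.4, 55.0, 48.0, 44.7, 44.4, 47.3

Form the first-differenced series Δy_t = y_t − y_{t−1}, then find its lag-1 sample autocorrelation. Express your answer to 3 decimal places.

-0.475

First differences Δy: 0.9, -7.6, 2.3, 4.5, -8.2, 3.6, -7.0, -3.3, -0.3, 2.9
Mean of differences = -1.2200
Numerator Σ(Δy_t−Δȳ)(Δy_{t+1}−Δȳ) = -103.3784
Denominator Σ(Δy_t−Δȳ)² = 217.8160
r_1(Δy) = -103.3784 / 217.8160 = -0.475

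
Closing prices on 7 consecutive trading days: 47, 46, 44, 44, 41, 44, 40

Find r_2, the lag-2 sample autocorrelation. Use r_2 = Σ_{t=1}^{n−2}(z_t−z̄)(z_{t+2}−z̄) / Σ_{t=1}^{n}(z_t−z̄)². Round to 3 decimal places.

Mean z̄ = (47 + 46 + 44 + 44 + 41 + 44 + 40)/7 = 43.7143
Σ(z_t−z̄)(z_{t+2}−z̄) = (0.9388) + (0.6531) + (-0.7755) + (0.0816) + (10.0816) = 10.9796
Denominator Σ(z_t−z̄)² = 37.4286
r_2 = 10.9796 / 37.4286 = 0.293

0.293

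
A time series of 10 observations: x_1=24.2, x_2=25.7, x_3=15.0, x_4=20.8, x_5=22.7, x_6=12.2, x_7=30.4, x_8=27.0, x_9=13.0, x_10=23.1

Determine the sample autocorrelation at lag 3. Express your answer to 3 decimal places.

Mean x̄ = (24.2 + 25.7 + 15.0 + 20.8 + 22.7 + 12.2 + 30.4 + 27.0 + 13.0 + 23.1)/10 = 21.4100
Σ(x_t−x̄)(x_{t+3}−x̄) = (-1.7019) + (5.5341) + (59.0361) + (-5.4839) + (7.2111) + (77.4561) + (15.1931) = 157.2447
Denominator Σ(x_t−x̄)² = 339.7890
r_3 = 157.2447 / 339.7890 = 0.463

0.463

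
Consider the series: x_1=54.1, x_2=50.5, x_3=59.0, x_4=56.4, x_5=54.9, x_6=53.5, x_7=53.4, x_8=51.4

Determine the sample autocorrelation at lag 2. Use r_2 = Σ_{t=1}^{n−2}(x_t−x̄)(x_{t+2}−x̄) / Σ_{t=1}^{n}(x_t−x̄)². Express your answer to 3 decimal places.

Mean x̄ = (54.1 + 50.5 + 59.0 + 56.4 + 54.9 + 53.5 + 53.4 + 51.4)/8 = 54.1500
Numerator Σ_{t=1}^{6}(x_t−x̄)(x_{t+2}−x̄) = -5.0550
Denominator Σ(x_t−x̄)² = 51.0200
r_2 = -5.0550 / 51.0200 = -0.099

-0.099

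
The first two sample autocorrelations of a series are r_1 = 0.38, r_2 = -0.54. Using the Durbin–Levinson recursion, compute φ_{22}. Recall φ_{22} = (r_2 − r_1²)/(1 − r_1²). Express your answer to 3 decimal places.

-0.800

φ_{22} = (r_2 − r_1²) / (1 − r_1²)
r_1² = (0.38)² = 0.1444
Numerator = -0.54 − 0.1444 = -0.6844; denominator = 1 − 0.1444 = 0.8556
φ_{22} = -0.6844 / 0.8556 = -0.800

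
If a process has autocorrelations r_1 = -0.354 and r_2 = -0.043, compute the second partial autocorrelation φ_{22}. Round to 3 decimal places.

-0.192

φ_{22} = (r_2 − r_1²) / (1 − r_1²)
r_1² = (-0.354)² = 0.125316
Numerator = -0.043 − 0.1253 = -0.1683; denominator = 1 − 0.1253 = 0.8747
φ_{22} = -0.1683 / 0.8747 = -0.192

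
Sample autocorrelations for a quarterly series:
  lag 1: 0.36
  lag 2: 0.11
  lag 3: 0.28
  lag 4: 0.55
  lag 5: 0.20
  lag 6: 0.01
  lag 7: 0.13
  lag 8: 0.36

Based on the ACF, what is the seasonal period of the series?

The largest autocorrelation is r_4 = 0.55; the remaining lags stay at or below 0.36. The elevated value at lag 1 (0.36), dropping to 0.11 at lag 2, reflects decaying short-term dependence rather than seasonality.
The dominant spike at lag 4 indicates a seasonal period of 4.

4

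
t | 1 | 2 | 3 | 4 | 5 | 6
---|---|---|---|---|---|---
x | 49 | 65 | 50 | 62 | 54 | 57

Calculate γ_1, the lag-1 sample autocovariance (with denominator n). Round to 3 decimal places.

-28.032

Mean x̄ = (49 + 65 + 50 + 62 + 54 + 57)/6 = 56.1667
Deviations: -7.1667, 8.8333, -6.1667, 5.8333, -2.1667, 0.8333
Σ_{t=1}^{5}(x_t−x̄)(x_{t+1}−x̄) = -168.1944
γ_1 = -168.1944 / 6 = -28.032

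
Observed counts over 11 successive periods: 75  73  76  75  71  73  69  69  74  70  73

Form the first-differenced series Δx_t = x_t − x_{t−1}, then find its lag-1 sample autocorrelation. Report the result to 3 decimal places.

First differences Δx: -2, 3, -1, -4, 2, -4, 0, 5, -4, 3
Mean of differences = -0.2000
Numerator Σ(Δx_t−Δx̄)(Δx_{t+1}−Δx̄) = -53.6400
Denominator Σ(Δx_t−Δx̄)² = 99.6000
r_1(Δx) = -53.6400 / 99.6000 = -0.539

-0.539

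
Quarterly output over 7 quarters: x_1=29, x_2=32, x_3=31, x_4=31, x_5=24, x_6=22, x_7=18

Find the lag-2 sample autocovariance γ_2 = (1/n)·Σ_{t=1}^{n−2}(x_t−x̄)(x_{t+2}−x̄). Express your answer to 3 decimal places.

3.466

Mean x̄ = (29 + 32 + 31 + 31 + 24 + 22 + 18)/7 = 26.7143
Σ_{t=1}^{5}(x_t−x̄)(x_{t+2}−x̄) = 24.2653
γ_2 = 24.2653 / 7 = 3.466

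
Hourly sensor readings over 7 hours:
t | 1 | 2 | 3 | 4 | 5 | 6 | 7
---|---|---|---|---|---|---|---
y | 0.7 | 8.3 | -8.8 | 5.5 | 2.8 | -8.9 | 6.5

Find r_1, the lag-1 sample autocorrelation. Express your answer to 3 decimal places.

-0.607

Mean ȳ = (0.7 + 8.3 − 8.8 + 5.5 + 2.8 − 8.9 + 6.5)/7 = 0.8714
Deviations from mean: -0.1714, 7.4286, -9.6714, 4.6286, 1.9286, -9.7714, 5.6286
Numerator Σ_{t=1}^{6}(y_t−ȳ)(y_{t+1}−ȳ) = -182.8008
Denominator Σ(y_t−ȳ)² = 301.0543
r_1 = -182.8008 / 301.0543 = -0.607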